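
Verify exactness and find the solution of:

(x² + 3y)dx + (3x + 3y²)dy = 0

Verify exactness: ∂M/∂y = ∂N/∂x ✓
Find F(x,y) such that ∂F/∂x = M, ∂F/∂y = N
Solution: x³/3 + 3xy + y³ = C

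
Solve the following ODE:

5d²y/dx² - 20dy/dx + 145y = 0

Characteristic equation: 5r² - 20r + 145 = 0
Divide by 5: r² - 4r + 29 = 0
Roots: r = 2 ± 5i (complex conjugates)
General solution: y = e^(2x)(C₁cos(5x) + C₂sin(5x))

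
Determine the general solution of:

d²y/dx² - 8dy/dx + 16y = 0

Characteristic equation: r² - 8r + 16 = 0
Factored: (r - 4)² = 0
Repeated root: r = 4
General solution: y = (C₁ + C₂x)e^(4x)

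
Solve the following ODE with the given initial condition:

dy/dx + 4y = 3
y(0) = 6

General solution: y = 3/4 + Ce^(-4x)
Applying y(0) = 6: C = 6 - 3/4 = 21/4
Particular solution: y = 3/4 + (21/4)e^(-4x)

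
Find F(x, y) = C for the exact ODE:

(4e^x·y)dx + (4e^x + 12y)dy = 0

Verify exactness: ∂M/∂y = ∂N/∂x ✓
Find F(x,y) such that ∂F/∂x = M, ∂F/∂y = N
Solution: 4e^x·y + 6y² = C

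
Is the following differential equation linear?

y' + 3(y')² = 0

No. Nonlinear ((y')² term)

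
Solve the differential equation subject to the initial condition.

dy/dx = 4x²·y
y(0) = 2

General solution: y = Ce^(4x³/3)
Applying IC y(0) = 2:
Particular solution: y = 2e^(4x³/3)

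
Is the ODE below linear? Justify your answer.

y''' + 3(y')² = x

No. Nonlinear ((y')² term)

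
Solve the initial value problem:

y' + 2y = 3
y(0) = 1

General solution: y = 3/2 + Ce^(-2x)
Applying y(0) = 1: C = 1 - 3/2 = -1/2
Particular solution: y = 3/2 - (1/2)e^(-2x)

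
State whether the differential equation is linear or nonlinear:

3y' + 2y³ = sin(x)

Nonlinear (y³ term)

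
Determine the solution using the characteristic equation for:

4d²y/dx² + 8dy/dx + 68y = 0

Characteristic equation: 4r² + 8r + 68 = 0
Divide by 4: r² + 2r + 17 = 0
Roots: r = -1 ± 4i (complex conjugates)
General solution: y = e^(-x)(C₁cos(4x) + C₂sin(4x))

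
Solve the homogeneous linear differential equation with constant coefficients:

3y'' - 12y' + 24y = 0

Characteristic equation: 3r² - 12r + 24 = 0
Divide by 3: r² - 4r + 8 = 0
Roots: r = 2 ± 2i (complex conjugates)
General solution: y = e^(2x)(C₁cos(2x) + C₂sin(2x))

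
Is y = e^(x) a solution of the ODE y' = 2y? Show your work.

Verification:
y = e^(x)
y' = e^(x)
But 2y = 2e^(x)
y' ≠ 2y — the derivative does not match

No, it is not a solution.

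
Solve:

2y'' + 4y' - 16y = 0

Characteristic equation: 2r² + 4r - 16 = 0
Divide by 2: r² + 2r - 8 = 0
Roots: r = 2, -4 (distinct real)
General solution: y = C₁e^(2x) + C₂e^(-4x)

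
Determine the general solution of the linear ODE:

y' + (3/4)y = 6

Using integrating factor method:

General solution: y = 8 + Ce^(-3x/4)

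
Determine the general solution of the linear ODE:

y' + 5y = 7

Using integrating factor method:

General solution: y = 7/5 + Ce^(-5x)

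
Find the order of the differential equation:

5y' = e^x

The order is 1 (highest derivative is of order 1).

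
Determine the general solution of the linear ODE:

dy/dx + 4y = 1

Using integrating factor method:

General solution: y = 1/4 + Ce^(-4x)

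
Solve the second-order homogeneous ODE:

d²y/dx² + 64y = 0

Characteristic equation: r² + 64 = 0
Roots: r = ±8i (complex conjugates)
General solution: y = C₁cos(8x) + C₂sin(8x)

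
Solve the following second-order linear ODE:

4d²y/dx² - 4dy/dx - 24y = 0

Characteristic equation: 4r² - 4r - 24 = 0
Divide by 4: r² - r - 6 = 0
Roots: r = 3, -2 (distinct real)
General solution: y = C₁e^(3x) + C₂e^(-2x)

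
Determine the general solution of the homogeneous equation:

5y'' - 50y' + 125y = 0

Characteristic equation: 5r² - 50r + 125 = 0
Divide by 5: r² - 10r + 25 = 0
Factored: (r - 5)² = 0
Repeated root: r = 5
General solution: y = (C₁ + C₂x)e^(5x)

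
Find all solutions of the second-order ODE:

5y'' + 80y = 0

Characteristic equation: 5r² + 80 = 0
Divide by 5: r² + 16 = 0
Roots: r = ±4i (complex conjugates)
General solution: y = C₁cos(4x) + C₂sin(4x)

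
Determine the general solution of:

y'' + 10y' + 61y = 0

Characteristic equation: r² + 10r + 61 = 0
Roots: r = -5 ± 6i (complex conjugates)
General solution: y = e^(-5x)(C₁cos(6x) + C₂sin(6x))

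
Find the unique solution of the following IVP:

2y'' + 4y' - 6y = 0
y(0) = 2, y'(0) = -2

General solution: y = C₁e^x + C₂e^(-3x)
Applying ICs: C₁ = 1, C₂ = 1
Particular solution: y = e^x + e^(-3x)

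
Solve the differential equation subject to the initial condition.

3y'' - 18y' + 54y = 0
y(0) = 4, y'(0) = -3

General solution: y = e^(3x)(C₁cos(3x) + C₂sin(3x))
Complex roots r = 3 ± 3i
Applying ICs: C₁ = 4, C₂ = -5
Particular solution: y = e^(3x)(4cos(3x) - 5sin(3x))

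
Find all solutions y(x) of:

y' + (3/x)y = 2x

Using integrating factor method:

General solution: y = (2/5)x^2 + Cx^(-3)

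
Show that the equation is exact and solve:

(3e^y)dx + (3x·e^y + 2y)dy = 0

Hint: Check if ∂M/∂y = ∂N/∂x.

Verify exactness: ∂M/∂y = ∂N/∂x ✓
Find F(x,y) such that ∂F/∂x = M, ∂F/∂y = N
Solution: 3x·e^y + y² = C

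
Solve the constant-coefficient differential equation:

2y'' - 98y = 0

Characteristic equation: 2r² - 98 = 0
Divide by 2: r² - 49 = 0
Roots: r = 7, -7 (distinct real)
General solution: y = C₁e^(7x) + C₂e^(-7x)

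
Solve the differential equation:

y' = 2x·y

Separating variables and integrating:
ln|y| = x^2 + C

General solution: y = Ce^(x^2)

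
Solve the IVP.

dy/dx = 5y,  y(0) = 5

General solution: y = Ce^(5x)
Applying IC y(0) = 5:
Particular solution: y = 5e^(5x)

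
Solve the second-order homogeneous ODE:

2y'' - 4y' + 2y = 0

Characteristic equation: 2r² - 4r + 2 = 0
Divide by 2: r² - 2r + 1 = 0
Factored: (r - 1)² = 0
Repeated root: r = 1
General solution: y = (C₁ + C₂x)e^x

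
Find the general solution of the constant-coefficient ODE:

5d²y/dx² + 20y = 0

Characteristic equation: 5r² + 20 = 0
Divide by 5: r² + 4 = 0
Roots: r = ±2i (complex conjugates)
General solution: y = C₁cos(2x) + C₂sin(2x)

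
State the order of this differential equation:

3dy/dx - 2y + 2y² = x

The order is 1 (highest derivative is of order 1).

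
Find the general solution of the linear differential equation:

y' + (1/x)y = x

Using integrating factor method:

General solution: y = (1/3)x^2 + C/x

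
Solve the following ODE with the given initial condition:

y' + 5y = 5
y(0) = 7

General solution: y = 1 + Ce^(-5x)
Applying y(0) = 7: C = 7 - 1 = 6
Particular solution: y = 1 + 6e^(-5x)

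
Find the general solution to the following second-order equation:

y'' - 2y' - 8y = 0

Characteristic equation: r² - 2r - 8 = 0
Roots: r = 4, -2 (distinct real)
General solution: y = C₁e^(4x) + C₂e^(-2x)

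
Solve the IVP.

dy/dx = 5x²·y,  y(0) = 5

General solution: y = Ce^(5x³/3)
Applying IC y(0) = 5:
Particular solution: y = 5e^(5x³/3)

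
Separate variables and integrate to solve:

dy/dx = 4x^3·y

Separating variables and integrating:
ln|y| = x^4 + C

General solution: y = Ce^(x^4)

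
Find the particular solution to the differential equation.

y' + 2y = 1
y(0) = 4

General solution: y = 1/2 + Ce^(-2x)
Applying y(0) = 4: C = 4 - 1/2 = 7/2
Particular solution: y = 1/2 + (7/2)e^(-2x)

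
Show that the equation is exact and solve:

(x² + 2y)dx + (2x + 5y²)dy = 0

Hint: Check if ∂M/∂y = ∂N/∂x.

Verify exactness: ∂M/∂y = ∂N/∂x ✓
Find F(x,y) such that ∂F/∂x = M, ∂F/∂y = N
Solution: x³/3 + 2xy + 5y³/3 = C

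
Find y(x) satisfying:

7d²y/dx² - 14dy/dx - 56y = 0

Characteristic equation: 7r² - 14r - 56 = 0
Divide by 7: r² - 2r - 8 = 0
Roots: r = 4, -2 (distinct real)
General solution: y = C₁e^(4x) + C₂e^(-2x)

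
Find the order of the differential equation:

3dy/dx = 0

The order is 1 (highest derivative is of order 1).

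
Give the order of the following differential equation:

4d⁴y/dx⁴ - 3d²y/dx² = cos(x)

The order is 4 (highest derivative is of order 4).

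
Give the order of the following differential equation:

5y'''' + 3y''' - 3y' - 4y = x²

The order is 4 (highest derivative is of order 4).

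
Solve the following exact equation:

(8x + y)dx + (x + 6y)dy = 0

Verify exactness: ∂M/∂y = ∂N/∂x ✓
Find F(x,y) such that ∂F/∂x = M, ∂F/∂y = N
Solution: 4x² + xy + 3y² = C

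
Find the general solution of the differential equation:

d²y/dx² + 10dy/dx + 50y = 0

Characteristic equation: r² + 10r + 50 = 0
Roots: r = -5 ± 5i (complex conjugates)
General solution: y = e^(-5x)(C₁cos(5x) + C₂sin(5x))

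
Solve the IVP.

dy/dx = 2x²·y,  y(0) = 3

General solution: y = Ce^(2x³/3)
Applying IC y(0) = 3:
Particular solution: y = 3e^(2x³/3)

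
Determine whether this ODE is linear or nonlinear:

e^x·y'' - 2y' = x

Linear (y and its derivatives appear to the first power only, no products of y terms)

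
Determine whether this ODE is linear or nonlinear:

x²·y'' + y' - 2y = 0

Linear (y and its derivatives appear to the first power only, no products of y terms)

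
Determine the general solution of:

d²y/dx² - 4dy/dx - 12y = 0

Characteristic equation: r² - 4r - 12 = 0
Roots: r = 6, -2 (distinct real)
General solution: y = C₁e^(6x) + C₂e^(-2x)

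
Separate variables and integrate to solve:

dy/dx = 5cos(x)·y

Separating variables and integrating:
ln|y| = 5sin(x) + C

General solution: y = Ce^(5sin(x))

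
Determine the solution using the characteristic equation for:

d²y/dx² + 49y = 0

Characteristic equation: r² + 49 = 0
Roots: r = ±7i (complex conjugates)
General solution: y = C₁cos(7x) + C₂sin(7x)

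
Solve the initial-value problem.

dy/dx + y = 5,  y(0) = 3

General solution: y = 5 + Ce^(-x)
Applying y(0) = 3: C = 3 - 5 = -2
Particular solution: y = 5 - 2e^(-x)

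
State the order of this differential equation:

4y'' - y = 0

The order is 2 (highest derivative is of order 2).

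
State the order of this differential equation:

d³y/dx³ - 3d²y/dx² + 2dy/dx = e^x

The order is 3 (highest derivative is of order 3).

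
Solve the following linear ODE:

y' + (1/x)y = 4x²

Using integrating factor method:

General solution: y = x^3 + C/x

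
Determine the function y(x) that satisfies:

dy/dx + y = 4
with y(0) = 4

General solution: y = 4 + Ce^(-x)
Applying y(0) = 4: C = 4 - 4 = 0
Particular solution: y = 4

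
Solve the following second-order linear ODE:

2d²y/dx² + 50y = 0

Characteristic equation: 2r² + 50 = 0
Divide by 2: r² + 25 = 0
Roots: r = ±5i (complex conjugates)
General solution: y = C₁cos(5x) + C₂sin(5x)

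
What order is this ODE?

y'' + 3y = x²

The order is 2 (highest derivative is of order 2).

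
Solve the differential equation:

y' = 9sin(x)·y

Separating variables and integrating:
ln|y| = -9cos(x) + C

General solution: y = Ce^(-9cos(x))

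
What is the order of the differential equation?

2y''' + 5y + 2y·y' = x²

The order is 3 (highest derivative is of order 3).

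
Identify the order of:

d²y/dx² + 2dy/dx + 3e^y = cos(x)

The order is 2 (highest derivative is of order 2).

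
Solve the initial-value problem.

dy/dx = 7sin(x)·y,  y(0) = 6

General solution: y = Ce^(-7cos(x))
Applying IC y(0) = 6:
Particular solution: y = 6e^(7(1-cos(x)))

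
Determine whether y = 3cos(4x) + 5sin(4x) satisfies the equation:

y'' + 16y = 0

Verification:
y'' = -48cos(4x) - 80sin(4x)
y'' + 16y = 0 ✓

Yes, it is a solution.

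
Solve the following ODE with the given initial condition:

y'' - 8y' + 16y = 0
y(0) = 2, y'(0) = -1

General solution: y = (C₁ + C₂x)e^(4x)
Repeated root r = 4
Applying ICs: C₁ = 2, C₂ = -9
Particular solution: y = (2 - 9x)e^(4x)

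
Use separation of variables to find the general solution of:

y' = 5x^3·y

Separating variables and integrating:
ln|y| = 5x^4/4 + C

General solution: y = Ce^(5x^4/4)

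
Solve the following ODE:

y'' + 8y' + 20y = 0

Characteristic equation: r² + 8r + 20 = 0
Roots: r = -4 ± 2i (complex conjugates)
General solution: y = e^(-4x)(C₁cos(2x) + C₂sin(2x))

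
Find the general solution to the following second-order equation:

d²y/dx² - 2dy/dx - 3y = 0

Characteristic equation: r² - 2r - 3 = 0
Roots: r = 3, -1 (distinct real)
General solution: y = C₁e^(3x) + C₂e^(-x)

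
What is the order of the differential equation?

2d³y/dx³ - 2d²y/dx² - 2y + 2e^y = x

The order is 3 (highest derivative is of order 3).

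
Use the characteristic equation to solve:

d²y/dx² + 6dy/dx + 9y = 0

Characteristic equation: r² + 6r + 9 = 0
Factored: (r + 3)² = 0
Repeated root: r = -3
General solution: y = (C₁ + C₂x)e^(-3x)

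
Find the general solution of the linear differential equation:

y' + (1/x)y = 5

Using integrating factor method:

General solution: y = (5/2)x + C/x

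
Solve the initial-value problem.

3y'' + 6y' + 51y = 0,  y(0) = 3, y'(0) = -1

General solution: y = e^(-x)(C₁cos(4x) + C₂sin(4x))
Complex roots r = -1 ± 4i
Applying ICs: C₁ = 3, C₂ = 1/2
Particular solution: y = e^(-x)(3cos(4x) + (1/2)sin(4x))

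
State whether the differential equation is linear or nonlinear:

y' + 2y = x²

Linear (y and its derivatives appear to the first power only, no products of y terms)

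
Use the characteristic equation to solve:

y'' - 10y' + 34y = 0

Characteristic equation: r² - 10r + 34 = 0
Roots: r = 5 ± 3i (complex conjugates)
General solution: y = e^(5x)(C₁cos(3x) + C₂sin(3x))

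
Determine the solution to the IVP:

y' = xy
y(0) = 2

General solution: y = Ce^(x²/2)
Applying IC y(0) = 2:
Particular solution: y = 2e^(x²/2)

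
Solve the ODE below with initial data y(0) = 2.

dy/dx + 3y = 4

General solution: y = 4/3 + Ce^(-3x)
Applying y(0) = 2: C = 2 - 4/3 = 2/3
Particular solution: y = 4/3 + (2/3)e^(-3x)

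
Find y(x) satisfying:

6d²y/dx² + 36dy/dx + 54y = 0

Characteristic equation: 6r² + 36r + 54 = 0
Divide by 6: r² + 6r + 9 = 0
Factored: (r + 3)² = 0
Repeated root: r = -3
General solution: y = (C₁ + C₂x)e^(-3x)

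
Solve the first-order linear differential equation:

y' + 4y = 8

Using integrating factor method:

General solution: y = 2 + Ce^(-4x)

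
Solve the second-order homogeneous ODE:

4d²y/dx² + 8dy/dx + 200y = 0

Characteristic equation: 4r² + 8r + 200 = 0
Divide by 4: r² + 2r + 50 = 0
Roots: r = -1 ± 7i (complex conjugates)
General solution: y = e^(-x)(C₁cos(7x) + C₂sin(7x))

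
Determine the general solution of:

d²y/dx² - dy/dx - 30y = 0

Characteristic equation: r² - r - 30 = 0
Roots: r = 6, -5 (distinct real)
General solution: y = C₁e^(6x) + C₂e^(-5x)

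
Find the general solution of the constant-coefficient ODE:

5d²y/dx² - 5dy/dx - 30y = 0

Characteristic equation: 5r² - 5r - 30 = 0
Divide by 5: r² - r - 6 = 0
Roots: r = 3, -2 (distinct real)
General solution: y = C₁e^(3x) + C₂e^(-2x)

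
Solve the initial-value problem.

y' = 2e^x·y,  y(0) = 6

General solution: y = Ce^(2e^x)
Applying IC y(0) = 6:
Particular solution: y = 6e^(2(e^x - 1))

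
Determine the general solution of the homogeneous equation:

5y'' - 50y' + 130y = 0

Characteristic equation: 5r² - 50r + 130 = 0
Divide by 5: r² - 10r + 26 = 0
Roots: r = 5 ± i (complex conjugates)
General solution: y = e^(5x)(C₁cos(x) + C₂sin(x))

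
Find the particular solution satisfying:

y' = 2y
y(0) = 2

General solution: y = Ce^(2x)
Applying IC y(0) = 2:
Particular solution: y = 2e^(2x)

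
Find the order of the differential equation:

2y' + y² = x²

The order is 1 (highest derivative is of order 1).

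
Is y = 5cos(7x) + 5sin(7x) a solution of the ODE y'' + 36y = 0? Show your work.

Verification:
y'' = -245cos(7x) - 245sin(7x)
y'' + 36y ≠ 0 (frequency mismatch: got 49 instead of 36)

No, it is not a solution.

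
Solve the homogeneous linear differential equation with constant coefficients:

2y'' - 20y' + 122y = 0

Characteristic equation: 2r² - 20r + 122 = 0
Divide by 2: r² - 10r + 61 = 0
Roots: r = 5 ± 6i (complex conjugates)
General solution: y = e^(5x)(C₁cos(6x) + C₂sin(6x))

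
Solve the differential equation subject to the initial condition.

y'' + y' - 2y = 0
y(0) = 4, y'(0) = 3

General solution: y = C₁e^x + C₂e^(-2x)
Applying ICs: C₁ = 11/3, C₂ = 1/3
Particular solution: y = (11/3)e^x + (1/3)e^(-2x)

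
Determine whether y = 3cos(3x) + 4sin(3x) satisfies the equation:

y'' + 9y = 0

Verification:
y'' = -27cos(3x) - 36sin(3x)
y'' + 9y = 0 ✓

Yes, it is a solution.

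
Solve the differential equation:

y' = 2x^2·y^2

Separating variables and integrating:
-1/y = 2x^3/3 + C

General solution: y^-1 = (-2/3)x^3 + C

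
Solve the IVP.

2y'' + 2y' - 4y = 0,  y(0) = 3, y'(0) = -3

General solution: y = C₁e^x + C₂e^(-2x)
Applying ICs: C₁ = 1, C₂ = 2
Particular solution: y = e^x + 2e^(-2x)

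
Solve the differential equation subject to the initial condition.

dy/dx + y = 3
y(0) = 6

General solution: y = 3 + Ce^(-x)
Applying y(0) = 6: C = 6 - 3 = 3
Particular solution: y = 3 + 3e^(-x)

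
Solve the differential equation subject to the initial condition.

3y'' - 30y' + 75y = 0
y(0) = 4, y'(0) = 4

General solution: y = (C₁ + C₂x)e^(5x)
Repeated root r = 5
Applying ICs: C₁ = 4, C₂ = -16
Particular solution: y = (4 - 16x)e^(5x)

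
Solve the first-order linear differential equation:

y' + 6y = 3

Using integrating factor method:

General solution: y = 1/2 + Ce^(-6x)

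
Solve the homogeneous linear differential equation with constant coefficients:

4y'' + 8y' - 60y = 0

Characteristic equation: 4r² + 8r - 60 = 0
Divide by 4: r² + 2r - 15 = 0
Roots: r = 3, -5 (distinct real)
General solution: y = C₁e^(3x) + C₂e^(-5x)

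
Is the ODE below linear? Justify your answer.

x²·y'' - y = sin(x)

Yes. Linear (y and its derivatives appear to the first power only, no products of y terms)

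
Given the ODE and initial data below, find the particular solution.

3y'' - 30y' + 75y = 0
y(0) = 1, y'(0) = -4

General solution: y = (C₁ + C₂x)e^(5x)
Repeated root r = 5
Applying ICs: C₁ = 1, C₂ = -9
Particular solution: y = (1 - 9x)e^(5x)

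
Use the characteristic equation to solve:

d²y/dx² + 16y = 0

Characteristic equation: r² + 16 = 0
Roots: r = ±4i (complex conjugates)
General solution: y = C₁cos(4x) + C₂sin(4x)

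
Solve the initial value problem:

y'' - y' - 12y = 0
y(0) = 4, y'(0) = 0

General solution: y = C₁e^(4x) + C₂e^(-3x)
Applying ICs: C₁ = 12/7, C₂ = 16/7
Particular solution: y = (12/7)e^(4x) + (16/7)e^(-3x)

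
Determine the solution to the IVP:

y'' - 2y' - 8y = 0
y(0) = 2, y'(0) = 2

General solution: y = C₁e^(4x) + C₂e^(-2x)
Applying ICs: C₁ = 1, C₂ = 1
Particular solution: y = e^(4x) + e^(-2x)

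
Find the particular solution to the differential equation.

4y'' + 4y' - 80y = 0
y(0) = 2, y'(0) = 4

General solution: y = C₁e^(4x) + C₂e^(-5x)
Applying ICs: C₁ = 14/9, C₂ = 4/9
Particular solution: y = (14/9)e^(4x) + (4/9)e^(-5x)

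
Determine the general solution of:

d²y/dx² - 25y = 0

Characteristic equation: r² - 25 = 0
Roots: r = 5, -5 (distinct real)
General solution: y = C₁e^(5x) + C₂e^(-5x)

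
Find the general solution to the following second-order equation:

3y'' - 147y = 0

Characteristic equation: 3r² - 147 = 0
Divide by 3: r² - 49 = 0
Roots: r = 7, -7 (distinct real)
General solution: y = C₁e^(7x) + C₂e^(-7x)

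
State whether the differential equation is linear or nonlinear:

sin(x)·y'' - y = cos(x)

Linear (y and its derivatives appear to the first power only, no products of y terms)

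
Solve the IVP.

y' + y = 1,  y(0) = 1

General solution: y = 1 + Ce^(-x)
Applying y(0) = 1: C = 1 - 1 = 0
Particular solution: y = 1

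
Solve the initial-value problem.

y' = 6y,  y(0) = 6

General solution: y = Ce^(6x)
Applying IC y(0) = 6:
Particular solution: y = 6e^(6x)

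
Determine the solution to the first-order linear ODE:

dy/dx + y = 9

Using integrating factor method:

General solution: y = 9 + Ce^(-x)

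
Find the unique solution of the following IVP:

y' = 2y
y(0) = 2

General solution: y = Ce^(2x)
Applying IC y(0) = 2:
Particular solution: y = 2e^(2x)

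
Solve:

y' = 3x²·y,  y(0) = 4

General solution: y = Ce^(x³)
Applying IC y(0) = 4:
Particular solution: y = 4e^(x³)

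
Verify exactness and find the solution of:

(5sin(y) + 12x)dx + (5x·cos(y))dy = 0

Verify exactness: ∂M/∂y = ∂N/∂x ✓
Find F(x,y) such that ∂F/∂x = M, ∂F/∂y = N
Solution: 5x·sin(y) + 6x² = C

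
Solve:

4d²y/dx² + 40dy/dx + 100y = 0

Characteristic equation: 4r² + 40r + 100 = 0
Divide by 4: r² + 10r + 25 = 0
Factored: (r + 5)² = 0
Repeated root: r = -5
General solution: y = (C₁ + C₂x)e^(-5x)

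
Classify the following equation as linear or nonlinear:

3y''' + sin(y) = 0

Nonlinear (sin(y) is nonlinear in y)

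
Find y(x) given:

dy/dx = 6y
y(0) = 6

General solution: y = Ce^(6x)
Applying IC y(0) = 6:
Particular solution: y = 6e^(6x)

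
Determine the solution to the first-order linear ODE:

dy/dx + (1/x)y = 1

Using integrating factor method:

General solution: y = (1/2)x + C/x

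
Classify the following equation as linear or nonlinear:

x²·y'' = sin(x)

Linear (y and its derivatives appear to the first power only, no products of y terms)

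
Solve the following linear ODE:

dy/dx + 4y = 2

Using integrating factor method:

General solution: y = 1/2 + Ce^(-4x)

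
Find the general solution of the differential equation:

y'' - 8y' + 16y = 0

Characteristic equation: r² - 8r + 16 = 0
Factored: (r - 4)² = 0
Repeated root: r = 4
General solution: y = (C₁ + C₂x)e^(4x)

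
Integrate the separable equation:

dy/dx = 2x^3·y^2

Separating variables and integrating:
-1/y = x^4/2 + C

General solution: y^-1 = (-1/2)x^4 + C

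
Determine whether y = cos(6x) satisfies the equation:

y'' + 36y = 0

Verification:
y'' = -36cos(6x)
y'' + 36y = 0 ✓

Yes, it is a solution.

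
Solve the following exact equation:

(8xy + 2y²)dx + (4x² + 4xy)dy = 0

Verify exactness: ∂M/∂y = ∂N/∂x ✓
Find F(x,y) such that ∂F/∂x = M, ∂F/∂y = N
Solution: 4x²y + 2xy² = C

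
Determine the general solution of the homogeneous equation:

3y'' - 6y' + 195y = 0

Characteristic equation: 3r² - 6r + 195 = 0
Divide by 3: r² - 2r + 65 = 0
Roots: r = 1 ± 8i (complex conjugates)
General solution: y = e^x(C₁cos(8x) + C₂sin(8x))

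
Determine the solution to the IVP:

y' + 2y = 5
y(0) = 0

General solution: y = 5/2 + Ce^(-2x)
Applying y(0) = 0: C = 0 - 5/2 = -5/2
Particular solution: y = 5/2 - (5/2)e^(-2x)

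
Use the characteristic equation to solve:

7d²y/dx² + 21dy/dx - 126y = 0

Characteristic equation: 7r² + 21r - 126 = 0
Divide by 7: r² + 3r - 18 = 0
Roots: r = 3, -6 (distinct real)
General solution: y = C₁e^(3x) + C₂e^(-6x)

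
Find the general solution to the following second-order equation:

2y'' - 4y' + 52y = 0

Characteristic equation: 2r² - 4r + 52 = 0
Divide by 2: r² - 2r + 26 = 0
Roots: r = 1 ± 5i (complex conjugates)
General solution: y = e^x(C₁cos(5x) + C₂sin(5x))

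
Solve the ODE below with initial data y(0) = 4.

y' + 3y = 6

General solution: y = 2 + Ce^(-3x)
Applying y(0) = 4: C = 4 - 2 = 2
Particular solution: y = 2 + 2e^(-3x)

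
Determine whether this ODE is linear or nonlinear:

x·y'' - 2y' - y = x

Linear (y and its derivatives appear to the first power only, no products of y terms)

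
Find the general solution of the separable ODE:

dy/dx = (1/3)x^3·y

Separating variables and integrating:
ln|y| = x^4/12 + C

General solution: y = Ce^(x^4/12)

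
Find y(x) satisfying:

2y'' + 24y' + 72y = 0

Characteristic equation: 2r² + 24r + 72 = 0
Divide by 2: r² + 12r + 36 = 0
Factored: (r + 6)² = 0
Repeated root: r = -6
General solution: y = (C₁ + C₂x)e^(-6x)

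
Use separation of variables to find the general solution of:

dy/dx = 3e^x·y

Separating variables and integrating:
ln|y| = 3e^x + C

General solution: y = Ce^(3e^x)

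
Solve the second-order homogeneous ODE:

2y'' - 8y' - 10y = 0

Characteristic equation: 2r² - 8r - 10 = 0
Divide by 2: r² - 4r - 5 = 0
Roots: r = 5, -1 (distinct real)
General solution: y = C₁e^(5x) + C₂e^(-x)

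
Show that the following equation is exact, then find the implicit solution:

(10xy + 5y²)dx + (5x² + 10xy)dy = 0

Verify exactness: ∂M/∂y = ∂N/∂x ✓
Find F(x,y) such that ∂F/∂x = M, ∂F/∂y = N
Solution: 5x²y + 5xy² = C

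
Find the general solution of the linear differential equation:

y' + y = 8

Using integrating factor method:

General solution: y = 8 + Ce^(-x)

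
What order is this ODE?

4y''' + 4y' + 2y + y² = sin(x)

The order is 3 (highest derivative is of order 3).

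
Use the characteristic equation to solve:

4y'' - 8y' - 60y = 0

Characteristic equation: 4r² - 8r - 60 = 0
Divide by 4: r² - 2r - 15 = 0
Roots: r = 5, -3 (distinct real)
General solution: y = C₁e^(5x) + C₂e^(-3x)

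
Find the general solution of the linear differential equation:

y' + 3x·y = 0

Using integrating factor method:

General solution: y = Ce^(-3x^2/2)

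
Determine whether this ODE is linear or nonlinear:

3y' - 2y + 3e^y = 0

Nonlinear (e^y is nonlinear in y)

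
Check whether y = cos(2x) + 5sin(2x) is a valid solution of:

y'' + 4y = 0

Verification:
y'' = -4cos(2x) - 20sin(2x)
y'' + 4y = 0 ✓

Yes, it is a solution.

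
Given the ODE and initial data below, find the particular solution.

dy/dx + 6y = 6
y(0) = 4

General solution: y = 1 + Ce^(-6x)
Applying y(0) = 4: C = 4 - 1 = 3
Particular solution: y = 1 + 3e^(-6x)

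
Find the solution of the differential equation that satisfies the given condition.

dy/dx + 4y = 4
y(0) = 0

General solution: y = 1 + Ce^(-4x)
Applying y(0) = 0: C = 0 - 1 = -1
Particular solution: y = 1 - e^(-4x)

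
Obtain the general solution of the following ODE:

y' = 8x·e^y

Separating variables and integrating:
-e^(-y) = 4x² + C

General solution: y = -ln(C - 4x²)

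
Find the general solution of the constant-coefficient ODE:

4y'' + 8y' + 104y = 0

Characteristic equation: 4r² + 8r + 104 = 0
Divide by 4: r² + 2r + 26 = 0
Roots: r = -1 ± 5i (complex conjugates)
General solution: y = e^(-x)(C₁cos(5x) + C₂sin(5x))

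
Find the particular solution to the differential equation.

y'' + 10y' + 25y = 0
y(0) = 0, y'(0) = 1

General solution: y = (C₁ + C₂x)e^(-5x)
Repeated root r = -5
Applying ICs: C₁ = 0, C₂ = 1
Particular solution: y = xe^(-5x)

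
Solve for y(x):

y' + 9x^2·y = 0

Using integrating factor method:

General solution: y = Ce^(-3x^3)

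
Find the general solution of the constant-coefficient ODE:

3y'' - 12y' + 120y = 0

Characteristic equation: 3r² - 12r + 120 = 0
Divide by 3: r² - 4r + 40 = 0
Roots: r = 2 ± 6i (complex conjugates)
General solution: y = e^(2x)(C₁cos(6x) + C₂sin(6x))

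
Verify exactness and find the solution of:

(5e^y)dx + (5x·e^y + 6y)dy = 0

Verify exactness: ∂M/∂y = ∂N/∂x ✓
Find F(x,y) such that ∂F/∂x = M, ∂F/∂y = N
Solution: 5x·e^y + 3y² = C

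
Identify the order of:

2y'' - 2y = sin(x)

The order is 2 (highest derivative is of order 2).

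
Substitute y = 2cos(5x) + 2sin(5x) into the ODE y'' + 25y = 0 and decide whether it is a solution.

Verification:
y'' = -50cos(5x) - 50sin(5x)
y'' + 25y = 0 ✓

Yes, it is a solution.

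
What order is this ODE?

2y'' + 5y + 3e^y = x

The order is 2 (highest derivative is of order 2).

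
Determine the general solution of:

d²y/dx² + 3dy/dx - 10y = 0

Characteristic equation: r² + 3r - 10 = 0
Roots: r = 2, -5 (distinct real)
General solution: y = C₁e^(2x) + C₂e^(-5x)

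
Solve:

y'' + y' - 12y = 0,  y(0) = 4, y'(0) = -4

General solution: y = C₁e^(3x) + C₂e^(-4x)
Applying ICs: C₁ = 12/7, C₂ = 16/7
Particular solution: y = (12/7)e^(3x) + (16/7)e^(-4x)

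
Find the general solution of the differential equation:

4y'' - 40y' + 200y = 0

Characteristic equation: 4r² - 40r + 200 = 0
Divide by 4: r² - 10r + 50 = 0
Roots: r = 5 ± 5i (complex conjugates)
General solution: y = e^(5x)(C₁cos(5x) + C₂sin(5x))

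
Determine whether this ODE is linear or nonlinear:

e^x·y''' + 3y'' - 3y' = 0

Linear (y and its derivatives appear to the first power only, no products of y terms)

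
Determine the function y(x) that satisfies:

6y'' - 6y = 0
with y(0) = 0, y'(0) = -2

General solution: y = C₁e^x + C₂e^(-x)
Applying ICs: C₁ = -1, C₂ = 1
Particular solution: y = -e^x + e^(-x)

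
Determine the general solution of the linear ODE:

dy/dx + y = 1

Using integrating factor method:

General solution: y = 1 + Ce^(-x)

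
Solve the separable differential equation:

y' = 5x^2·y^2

Separating variables and integrating:
-1/y = 5x^3/3 + C

General solution: y^-1 = (-5/3)x^3 + C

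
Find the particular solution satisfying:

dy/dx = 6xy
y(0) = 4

General solution: y = Ce^(3x²)
Applying IC y(0) = 4:
Particular solution: y = 4e^(3x²)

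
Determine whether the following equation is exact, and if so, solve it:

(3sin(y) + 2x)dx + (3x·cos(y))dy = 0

Verify exactness: ∂M/∂y = ∂N/∂x ✓
Find F(x,y) such that ∂F/∂x = M, ∂F/∂y = N
Solution: 3x·sin(y) + x² = C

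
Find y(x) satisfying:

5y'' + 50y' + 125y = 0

Characteristic equation: 5r² + 50r + 125 = 0
Divide by 5: r² + 10r + 25 = 0
Factored: (r + 5)² = 0
Repeated root: r = -5
General solution: y = (C₁ + C₂x)e^(-5x)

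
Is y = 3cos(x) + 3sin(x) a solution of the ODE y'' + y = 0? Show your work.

Verification:
y'' = -3cos(x) - 3sin(x)
y'' + y = 0 ✓

Yes, it is a solution.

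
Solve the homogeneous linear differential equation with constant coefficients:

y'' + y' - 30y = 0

Characteristic equation: r² + r - 30 = 0
Roots: r = 5, -6 (distinct real)
General solution: y = C₁e^(5x) + C₂e^(-6x)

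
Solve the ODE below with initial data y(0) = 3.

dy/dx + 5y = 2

General solution: y = 2/5 + Ce^(-5x)
Applying y(0) = 3: C = 3 - 2/5 = 13/5
Particular solution: y = 2/5 + (13/5)e^(-5x)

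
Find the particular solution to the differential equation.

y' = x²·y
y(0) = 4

General solution: y = Ce^(x³/3)
Applying IC y(0) = 4:
Particular solution: y = 4e^(x³/3)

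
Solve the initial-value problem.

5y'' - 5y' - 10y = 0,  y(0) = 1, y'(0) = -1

General solution: y = C₁e^(2x) + C₂e^(-x)
Applying ICs: C₁ = 0, C₂ = 1
Particular solution: y = e^(-x)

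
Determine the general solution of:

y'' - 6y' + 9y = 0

Characteristic equation: r² - 6r + 9 = 0
Factored: (r - 3)² = 0
Repeated root: r = 3
General solution: y = (C₁ + C₂x)e^(3x)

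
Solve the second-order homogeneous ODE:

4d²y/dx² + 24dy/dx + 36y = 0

Characteristic equation: 4r² + 24r + 36 = 0
Divide by 4: r² + 6r + 9 = 0
Factored: (r + 3)² = 0
Repeated root: r = -3
General solution: y = (C₁ + C₂x)e^(-3x)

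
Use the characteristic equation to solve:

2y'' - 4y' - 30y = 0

Characteristic equation: 2r² - 4r - 30 = 0
Divide by 2: r² - 2r - 15 = 0
Roots: r = 5, -3 (distinct real)
General solution: y = C₁e^(5x) + C₂e^(-3x)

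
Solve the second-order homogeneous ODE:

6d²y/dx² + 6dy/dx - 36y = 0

Characteristic equation: 6r² + 6r - 36 = 0
Divide by 6: r² + r - 6 = 0
Roots: r = 2, -3 (distinct real)
General solution: y = C₁e^(2x) + C₂e^(-3x)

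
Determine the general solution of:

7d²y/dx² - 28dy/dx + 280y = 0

Characteristic equation: 7r² - 28r + 280 = 0
Divide by 7: r² - 4r + 40 = 0
Roots: r = 2 ± 6i (complex conjugates)
General solution: y = e^(2x)(C₁cos(6x) + C₂sin(6x))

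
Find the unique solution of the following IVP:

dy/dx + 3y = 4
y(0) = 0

General solution: y = 4/3 + Ce^(-3x)
Applying y(0) = 0: C = 0 - 4/3 = -4/3
Particular solution: y = 4/3 - (4/3)e^(-3x)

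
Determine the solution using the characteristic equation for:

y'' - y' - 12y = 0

Characteristic equation: r² - r - 12 = 0
Roots: r = 4, -3 (distinct real)
General solution: y = C₁e^(4x) + C₂e^(-3x)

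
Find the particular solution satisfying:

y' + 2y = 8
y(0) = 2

General solution: y = 4 + Ce^(-2x)
Applying y(0) = 2: C = 2 - 4 = -2
Particular solution: y = 4 - 2e^(-2x)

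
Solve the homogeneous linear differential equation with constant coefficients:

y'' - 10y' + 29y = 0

Characteristic equation: r² - 10r + 29 = 0
Roots: r = 5 ± 2i (complex conjugates)
General solution: y = e^(5x)(C₁cos(2x) + C₂sin(2x))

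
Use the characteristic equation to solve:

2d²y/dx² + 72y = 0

Characteristic equation: 2r² + 72 = 0
Divide by 2: r² + 36 = 0
Roots: r = ±6i (complex conjugates)
General solution: y = C₁cos(6x) + C₂sin(6x)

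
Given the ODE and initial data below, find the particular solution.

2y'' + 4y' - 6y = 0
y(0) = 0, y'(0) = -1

General solution: y = C₁e^x + C₂e^(-3x)
Applying ICs: C₁ = -1/4, C₂ = 1/4
Particular solution: y = -(1/4)e^x + (1/4)e^(-3x)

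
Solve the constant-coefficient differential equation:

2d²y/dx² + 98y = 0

Characteristic equation: 2r² + 98 = 0
Divide by 2: r² + 49 = 0
Roots: r = ±7i (complex conjugates)
General solution: y = C₁cos(7x) + C₂sin(7x)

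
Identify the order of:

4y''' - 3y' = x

The order is 3 (highest derivative is of order 3).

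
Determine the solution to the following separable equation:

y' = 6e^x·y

Separating variables and integrating:
ln|y| = 6e^x + C

General solution: y = Ce^(6e^x)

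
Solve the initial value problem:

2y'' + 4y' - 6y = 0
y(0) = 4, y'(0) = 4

General solution: y = C₁e^x + C₂e^(-3x)
Applying ICs: C₁ = 4, C₂ = 0
Particular solution: y = 4e^x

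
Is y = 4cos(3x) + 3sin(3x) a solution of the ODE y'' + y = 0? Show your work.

Verification:
y'' = -36cos(3x) - 27sin(3x)
y'' + y ≠ 0 (frequency mismatch: got 9 instead of 1)

No, it is not a solution.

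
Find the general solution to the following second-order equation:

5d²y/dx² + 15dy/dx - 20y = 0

Characteristic equation: 5r² + 15r - 20 = 0
Divide by 5: r² + 3r - 4 = 0
Roots: r = 1, -4 (distinct real)
General solution: y = C₁e^x + C₂e^(-4x)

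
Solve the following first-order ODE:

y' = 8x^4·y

Separating variables and integrating:
ln|y| = 8x^5/5 + C

General solution: y = Ce^(8x^5/5)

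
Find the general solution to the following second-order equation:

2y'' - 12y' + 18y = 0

Characteristic equation: 2r² - 12r + 18 = 0
Divide by 2: r² - 6r + 9 = 0
Factored: (r - 3)² = 0
Repeated root: r = 3
General solution: y = (C₁ + C₂x)e^(3x)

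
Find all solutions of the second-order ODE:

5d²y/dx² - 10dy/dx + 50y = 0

Characteristic equation: 5r² - 10r + 50 = 0
Divide by 5: r² - 2r + 10 = 0
Roots: r = 1 ± 3i (complex conjugates)
General solution: y = e^x(C₁cos(3x) + C₂sin(3x))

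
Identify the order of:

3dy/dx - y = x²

The order is 1 (highest derivative is of order 1).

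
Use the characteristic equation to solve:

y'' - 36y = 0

Characteristic equation: r² - 36 = 0
Roots: r = 6, -6 (distinct real)
General solution: y = C₁e^(6x) + C₂e^(-6x)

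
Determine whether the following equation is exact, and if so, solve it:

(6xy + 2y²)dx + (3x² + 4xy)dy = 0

Verify exactness: ∂M/∂y = ∂N/∂x ✓
Find F(x,y) such that ∂F/∂x = M, ∂F/∂y = N
Solution: 3x²y + 2xy² = C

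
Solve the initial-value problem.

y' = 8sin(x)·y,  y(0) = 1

General solution: y = Ce^(-8cos(x))
Applying IC y(0) = 1:
Particular solution: y = e^(8(1-cos(x)))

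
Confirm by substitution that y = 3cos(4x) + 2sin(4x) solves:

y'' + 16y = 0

Verification:
y'' = -48cos(4x) - 32sin(4x)
y'' + 16y = 0 ✓

Yes, it is a solution.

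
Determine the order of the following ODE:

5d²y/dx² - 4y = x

The order is 2 (highest derivative is of order 2).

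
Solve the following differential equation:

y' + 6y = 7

Using integrating factor method:

General solution: y = 7/6 + Ce^(-6x)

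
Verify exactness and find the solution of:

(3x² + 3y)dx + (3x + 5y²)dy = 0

Verify exactness: ∂M/∂y = ∂N/∂x ✓
Find F(x,y) such that ∂F/∂x = M, ∂F/∂y = N
Solution: x³ + 3xy + 5y³/3 = C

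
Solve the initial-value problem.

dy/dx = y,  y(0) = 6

General solution: y = Ce^x
Applying IC y(0) = 6:
Particular solution: y = 6e^x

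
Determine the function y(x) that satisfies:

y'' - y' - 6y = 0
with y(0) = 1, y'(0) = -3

General solution: y = C₁e^(3x) + C₂e^(-2x)
Applying ICs: C₁ = -1/5, C₂ = 6/5
Particular solution: y = -(1/5)e^(3x) + (6/5)e^(-2x)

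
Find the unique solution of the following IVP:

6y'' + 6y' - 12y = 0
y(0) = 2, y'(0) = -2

General solution: y = C₁e^x + C₂e^(-2x)
Applying ICs: C₁ = 2/3, C₂ = 4/3
Particular solution: y = (2/3)e^x + (4/3)e^(-2x)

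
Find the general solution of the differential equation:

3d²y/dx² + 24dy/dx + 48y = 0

Characteristic equation: 3r² + 24r + 48 = 0
Divide by 3: r² + 8r + 16 = 0
Factored: (r + 4)² = 0
Repeated root: r = -4
General solution: y = (C₁ + C₂x)e^(-4x)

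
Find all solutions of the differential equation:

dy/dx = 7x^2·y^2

Separating variables and integrating:
-1/y = 7x^3/3 + C

General solution: y^-1 = (-7/3)x^3 + C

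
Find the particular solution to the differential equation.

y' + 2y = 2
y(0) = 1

General solution: y = 1 + Ce^(-2x)
Applying y(0) = 1: C = 1 - 1 = 0
Particular solution: y = 1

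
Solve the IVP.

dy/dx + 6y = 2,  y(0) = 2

General solution: y = 1/3 + Ce^(-6x)
Applying y(0) = 2: C = 2 - 1/3 = 5/3
Particular solution: y = 1/3 + (5/3)e^(-6x)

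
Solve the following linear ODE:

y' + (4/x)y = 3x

Using integrating factor method:

General solution: y = (1/2)x^2 + Cx^(-4)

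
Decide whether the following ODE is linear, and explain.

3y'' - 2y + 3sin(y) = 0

Nonlinear (sin(y) is nonlinear in y)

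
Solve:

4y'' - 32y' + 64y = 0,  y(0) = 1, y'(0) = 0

General solution: y = (C₁ + C₂x)e^(4x)
Repeated root r = 4
Applying ICs: C₁ = 1, C₂ = -4
Particular solution: y = (1 - 4x)e^(4x)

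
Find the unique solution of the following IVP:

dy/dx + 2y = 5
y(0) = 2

General solution: y = 5/2 + Ce^(-2x)
Applying y(0) = 2: C = 2 - 5/2 = -1/2
Particular solution: y = 5/2 - (1/2)e^(-2x)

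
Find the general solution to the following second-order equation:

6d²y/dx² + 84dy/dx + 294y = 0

Characteristic equation: 6r² + 84r + 294 = 0
Divide by 6: r² + 14r + 49 = 0
Factored: (r + 7)² = 0
Repeated root: r = -7
General solution: y = (C₁ + C₂x)e^(-7x)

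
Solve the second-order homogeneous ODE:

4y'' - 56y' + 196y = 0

Characteristic equation: 4r² - 56r + 196 = 0
Divide by 4: r² - 14r + 49 = 0
Factored: (r - 7)² = 0
Repeated root: r = 7
General solution: y = (C₁ + C₂x)e^(7x)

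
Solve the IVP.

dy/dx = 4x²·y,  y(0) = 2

General solution: y = Ce^(4x³/3)
Applying IC y(0) = 2:
Particular solution: y = 2e^(4x³/3)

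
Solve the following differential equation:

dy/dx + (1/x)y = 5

Using integrating factor method:

General solution: y = (5/2)x + C/x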